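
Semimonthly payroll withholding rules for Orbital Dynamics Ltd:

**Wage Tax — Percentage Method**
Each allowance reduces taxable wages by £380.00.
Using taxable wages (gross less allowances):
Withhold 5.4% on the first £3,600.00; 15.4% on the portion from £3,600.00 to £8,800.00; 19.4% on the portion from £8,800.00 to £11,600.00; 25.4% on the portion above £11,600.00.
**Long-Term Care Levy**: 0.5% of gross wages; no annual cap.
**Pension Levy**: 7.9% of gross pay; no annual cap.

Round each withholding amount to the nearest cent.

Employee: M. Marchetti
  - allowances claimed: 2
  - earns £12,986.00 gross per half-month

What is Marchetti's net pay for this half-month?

£10,197.78

Wage Tax: taxable = £12,986.00 − 2×£380.00 = £12,226.00
  £1,538.40 + 25.4% × (£12,226.00 − £11,600.00) = £1,538.40 + 25.4% × £626.00 = £1,697.40
Long-Term Care Levy: 0.5% × £12,986.00 = £64.93
Pension Levy: 7.9% × £12,986.00 = £1,025.89
Total withheld: £1,697.40 + £64.93 + £1,025.89 = £2,788.22
Net pay: £12,986.00 − £2,788.22 = £10,197.78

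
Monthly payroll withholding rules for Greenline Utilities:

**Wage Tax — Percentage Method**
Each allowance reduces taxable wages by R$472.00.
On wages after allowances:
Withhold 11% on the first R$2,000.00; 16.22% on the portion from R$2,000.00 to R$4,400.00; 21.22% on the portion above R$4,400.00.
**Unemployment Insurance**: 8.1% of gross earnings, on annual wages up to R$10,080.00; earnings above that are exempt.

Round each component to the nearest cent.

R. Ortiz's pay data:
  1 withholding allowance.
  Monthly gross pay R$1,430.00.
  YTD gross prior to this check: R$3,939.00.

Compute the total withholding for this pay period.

Wage Tax: taxable = R$1,430.00 − 1×R$472.00 = R$958.00
  11% × R$958.00 = R$105.38
Unemployment Insurance: 8.1% × R$1,430.00 = R$115.83
Total: R$105.38 + R$115.83 = R$221.21

R$221.21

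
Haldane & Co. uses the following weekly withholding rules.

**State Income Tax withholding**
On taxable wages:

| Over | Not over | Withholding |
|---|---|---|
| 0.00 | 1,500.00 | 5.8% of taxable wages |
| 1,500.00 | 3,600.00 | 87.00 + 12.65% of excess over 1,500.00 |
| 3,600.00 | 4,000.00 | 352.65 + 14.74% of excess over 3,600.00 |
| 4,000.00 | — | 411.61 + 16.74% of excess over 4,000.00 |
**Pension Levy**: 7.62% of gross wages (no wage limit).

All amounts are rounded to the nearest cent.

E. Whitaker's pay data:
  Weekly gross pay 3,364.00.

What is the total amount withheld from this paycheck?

579.14

State Income Tax: taxable = 3,364.00
  87.00 + 12.65% × (3,364.00 − 1,500.00) = 87.00 + 12.65% × 1,864.00 = 322.80
Pension Levy: 7.62% × 3,364.00 = 256.34
Total: 322.80 + 256.34 = 579.14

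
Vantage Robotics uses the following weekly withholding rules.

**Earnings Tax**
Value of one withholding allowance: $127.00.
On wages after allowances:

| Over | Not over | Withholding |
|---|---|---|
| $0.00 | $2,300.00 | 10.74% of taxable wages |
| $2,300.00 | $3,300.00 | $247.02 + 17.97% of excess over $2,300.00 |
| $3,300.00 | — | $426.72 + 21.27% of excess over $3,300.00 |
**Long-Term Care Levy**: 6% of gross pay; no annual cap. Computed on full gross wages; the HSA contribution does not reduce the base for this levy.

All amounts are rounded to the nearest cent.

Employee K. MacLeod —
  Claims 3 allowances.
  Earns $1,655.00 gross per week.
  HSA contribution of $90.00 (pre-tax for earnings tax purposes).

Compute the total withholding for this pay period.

Earnings Tax: taxable = $1,655.00 − $90.00 − 3×$127.00 = $1,184.00
  10.74% × $1,184.00 = $127.16
Long-Term Care Levy: 6% × $1,655.00 = $99.30
Total: $127.16 + $99.30 = $226.46

$226.46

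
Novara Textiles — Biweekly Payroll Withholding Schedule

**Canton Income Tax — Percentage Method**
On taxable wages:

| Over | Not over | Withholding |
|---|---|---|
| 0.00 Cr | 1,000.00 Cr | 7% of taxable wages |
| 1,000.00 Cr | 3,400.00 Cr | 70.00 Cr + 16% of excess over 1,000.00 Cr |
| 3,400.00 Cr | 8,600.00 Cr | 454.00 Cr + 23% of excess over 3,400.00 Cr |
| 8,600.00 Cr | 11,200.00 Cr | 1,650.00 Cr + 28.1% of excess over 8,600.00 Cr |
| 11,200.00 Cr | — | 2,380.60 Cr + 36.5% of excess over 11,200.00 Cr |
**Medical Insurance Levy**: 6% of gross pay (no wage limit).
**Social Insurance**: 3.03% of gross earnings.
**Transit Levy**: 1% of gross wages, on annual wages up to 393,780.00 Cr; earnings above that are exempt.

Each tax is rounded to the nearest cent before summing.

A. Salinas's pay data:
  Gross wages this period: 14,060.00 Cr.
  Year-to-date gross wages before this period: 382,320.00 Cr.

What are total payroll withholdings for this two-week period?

Canton Income Tax: taxable = 14,060.00 Cr
  2,380.60 Cr + 36.5% × (14,060.00 Cr − 11,200.00 Cr) = 2,380.60 Cr + 36.5% × 2,860.00 Cr = 3,424.50 Cr
Medical Insurance Levy: 6% × 14,060.00 Cr = 843.60 Cr
Social Insurance: 3.03% × 14,060.00 Cr = 426.02 Cr
Transit Levy: cap 393,780.00 Cr − YTD 382,320.00 Cr = 11,460.00 Cr subject; 1% × 11,460.00 Cr = 114.60 Cr
Total: 3,424.50 Cr + 843.60 Cr + 426.02 Cr + 114.60 Cr = 4,808.72 Cr

4,808.72 Cr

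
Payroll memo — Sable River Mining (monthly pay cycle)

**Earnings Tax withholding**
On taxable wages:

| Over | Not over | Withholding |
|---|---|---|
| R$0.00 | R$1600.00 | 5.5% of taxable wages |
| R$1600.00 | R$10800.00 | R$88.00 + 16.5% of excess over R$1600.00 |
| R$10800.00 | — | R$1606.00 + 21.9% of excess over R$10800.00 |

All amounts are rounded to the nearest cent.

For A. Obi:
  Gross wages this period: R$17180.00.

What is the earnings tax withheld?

Earnings Tax: taxable = R$17180.00
  R$1606.00 + 21.9% × (R$17180.00 − R$10800.00) = R$1606.00 + 21.9% × R$6380.00 = R$3003.22

R$3003.22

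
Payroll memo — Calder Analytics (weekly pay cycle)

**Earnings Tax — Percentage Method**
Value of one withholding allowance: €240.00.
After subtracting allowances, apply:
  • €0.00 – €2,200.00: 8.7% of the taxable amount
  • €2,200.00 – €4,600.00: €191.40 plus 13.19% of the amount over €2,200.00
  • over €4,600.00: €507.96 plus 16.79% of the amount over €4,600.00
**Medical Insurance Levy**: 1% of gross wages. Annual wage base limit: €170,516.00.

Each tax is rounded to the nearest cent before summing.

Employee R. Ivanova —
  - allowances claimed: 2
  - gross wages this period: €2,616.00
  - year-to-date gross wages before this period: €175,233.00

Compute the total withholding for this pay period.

Earnings Tax: taxable = €2,616.00 − 2×€240.00 = €2,136.00
  8.7% × €2,136.00 = €185.83
Medical Insurance Levy: YTD €175,233.00 ≥ cap €170,516.00 → €0.00
Total: €185.83 + €0.00 = €185.83

€185.83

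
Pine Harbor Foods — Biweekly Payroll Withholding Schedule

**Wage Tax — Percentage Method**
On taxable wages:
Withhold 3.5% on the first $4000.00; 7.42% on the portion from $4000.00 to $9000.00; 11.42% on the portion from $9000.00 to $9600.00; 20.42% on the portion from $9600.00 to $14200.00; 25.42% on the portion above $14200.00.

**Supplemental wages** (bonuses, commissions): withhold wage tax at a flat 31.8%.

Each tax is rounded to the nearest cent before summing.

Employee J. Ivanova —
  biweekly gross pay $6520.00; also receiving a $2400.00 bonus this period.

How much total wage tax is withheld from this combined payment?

$1090.18

Wage Tax: taxable = $6520.00
  $140.00 + 7.42% × ($6520.00 − $4000.00) = $140.00 + 7.42% × $2520.00 = $326.98
Supplemental (31.8% flat on bonus): 31.8% × $2400.00 = $763.20
Total wage tax: $326.98 + $763.20 = $1090.18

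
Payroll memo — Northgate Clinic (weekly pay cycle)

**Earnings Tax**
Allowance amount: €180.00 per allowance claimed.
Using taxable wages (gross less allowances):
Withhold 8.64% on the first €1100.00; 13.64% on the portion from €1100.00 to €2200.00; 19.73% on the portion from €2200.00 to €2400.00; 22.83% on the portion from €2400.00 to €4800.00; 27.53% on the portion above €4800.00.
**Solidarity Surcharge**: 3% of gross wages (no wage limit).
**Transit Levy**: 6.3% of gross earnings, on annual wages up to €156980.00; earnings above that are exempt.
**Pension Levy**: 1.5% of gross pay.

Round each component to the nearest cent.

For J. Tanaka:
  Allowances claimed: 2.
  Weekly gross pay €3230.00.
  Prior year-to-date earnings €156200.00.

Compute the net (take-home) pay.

€2643.67

Earnings Tax: taxable = €3230.00 − 2×€180.00 = €2870.00
  €284.54 + 22.83% × (€2870.00 − €2400.00) = €284.54 + 22.83% × €470.00 = €391.84
Solidarity Surcharge: 3% × €3230.00 = €96.90
Transit Levy: cap €156980.00 − YTD €156200.00 = €780.00 subject; 6.3% × €780.00 = €49.14
Pension Levy: 1.5% × €3230.00 = €48.45
Total withheld: €391.84 + €96.90 + €49.14 + €48.45 = €586.33
Net pay: €3230.00 − €586.33 = €2643.67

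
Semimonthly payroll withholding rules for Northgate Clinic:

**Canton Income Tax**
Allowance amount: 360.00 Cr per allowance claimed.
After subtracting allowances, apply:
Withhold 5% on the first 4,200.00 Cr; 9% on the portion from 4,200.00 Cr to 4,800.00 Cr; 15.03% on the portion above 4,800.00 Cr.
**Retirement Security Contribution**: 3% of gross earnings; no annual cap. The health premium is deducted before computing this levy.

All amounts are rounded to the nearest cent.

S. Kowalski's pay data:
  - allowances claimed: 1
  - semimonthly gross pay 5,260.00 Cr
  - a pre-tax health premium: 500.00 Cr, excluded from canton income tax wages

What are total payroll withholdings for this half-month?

370.80 Cr

Canton Income Tax: taxable = 5,260.00 Cr − 500.00 Cr − 1×360.00 Cr = 4,400.00 Cr
  210.00 Cr + 9% × (4,400.00 Cr − 4,200.00 Cr) = 210.00 Cr + 9% × 200.00 Cr = 228.00 Cr
Retirement Security Contribution: 3% × 4,760.00 Cr = 142.80 Cr
Total: 228.00 Cr + 142.80 Cr = 370.80 Cr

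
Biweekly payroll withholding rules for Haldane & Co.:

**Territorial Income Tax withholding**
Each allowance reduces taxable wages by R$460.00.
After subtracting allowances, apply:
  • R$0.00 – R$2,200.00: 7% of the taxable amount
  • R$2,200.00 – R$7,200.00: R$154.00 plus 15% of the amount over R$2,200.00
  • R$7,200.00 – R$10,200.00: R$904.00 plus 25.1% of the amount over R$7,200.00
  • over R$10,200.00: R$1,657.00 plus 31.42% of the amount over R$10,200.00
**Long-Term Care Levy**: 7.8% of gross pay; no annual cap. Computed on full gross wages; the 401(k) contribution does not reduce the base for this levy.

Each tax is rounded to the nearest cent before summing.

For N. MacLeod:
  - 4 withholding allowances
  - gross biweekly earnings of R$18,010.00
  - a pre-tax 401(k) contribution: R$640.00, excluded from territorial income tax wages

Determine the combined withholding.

Territorial Income Tax: taxable = R$18,010.00 − R$640.00 − 4×R$460.00 = R$15,530.00
  R$1,657.00 + 31.42% × (R$15,530.00 − R$10,200.00) = R$1,657.00 + 31.42% × R$5,330.00 = R$3,331.69
Long-Term Care Levy: 7.8% × R$18,010.00 = R$1,404.78
Total: R$3,331.69 + R$1,404.78 = R$4,736.47

R$4,736.47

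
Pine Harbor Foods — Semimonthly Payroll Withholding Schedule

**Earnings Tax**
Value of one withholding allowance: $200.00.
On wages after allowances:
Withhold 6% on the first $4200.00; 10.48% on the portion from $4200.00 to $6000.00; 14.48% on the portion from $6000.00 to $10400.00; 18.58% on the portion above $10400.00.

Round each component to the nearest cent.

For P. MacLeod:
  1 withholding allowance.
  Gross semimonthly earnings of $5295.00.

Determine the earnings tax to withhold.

$345.80

Earnings Tax: taxable = $5295.00 − 1×$200.00 = $5095.00
  $252.00 + 10.48% × ($5095.00 − $4200.00) = $252.00 + 10.48% × $895.00 = $345.80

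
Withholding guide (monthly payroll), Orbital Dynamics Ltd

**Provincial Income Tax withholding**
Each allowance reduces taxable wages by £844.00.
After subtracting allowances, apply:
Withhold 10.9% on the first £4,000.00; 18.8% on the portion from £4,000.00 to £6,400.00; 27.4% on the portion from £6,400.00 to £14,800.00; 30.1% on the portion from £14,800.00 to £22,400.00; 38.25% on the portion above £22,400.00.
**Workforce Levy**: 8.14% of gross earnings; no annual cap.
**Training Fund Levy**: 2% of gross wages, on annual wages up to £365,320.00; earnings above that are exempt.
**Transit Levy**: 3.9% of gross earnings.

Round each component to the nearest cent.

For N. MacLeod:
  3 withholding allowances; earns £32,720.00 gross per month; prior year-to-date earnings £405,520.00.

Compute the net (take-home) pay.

Provincial Income Tax: taxable = £32,720.00 − 3×£844.00 = £30,188.00
  £5,476.40 + 38.25% × (£30,188.00 − £22,400.00) = £5,476.40 + 38.25% × £7,788.00 = £8,455.31
Workforce Levy: 8.14% × £32,720.00 = £2,663.41
Training Fund Levy: YTD £405,520.00 ≥ cap £365,320.00 → £0.00
Transit Levy: 3.9% × £32,720.00 = £1,276.08
Total withheld: £8,455.31 + £2,663.41 + £0.00 + £1,276.08 = £12,394.80
Net pay: £32,720.00 − £12,394.80 = £20,325.20

£20,325.20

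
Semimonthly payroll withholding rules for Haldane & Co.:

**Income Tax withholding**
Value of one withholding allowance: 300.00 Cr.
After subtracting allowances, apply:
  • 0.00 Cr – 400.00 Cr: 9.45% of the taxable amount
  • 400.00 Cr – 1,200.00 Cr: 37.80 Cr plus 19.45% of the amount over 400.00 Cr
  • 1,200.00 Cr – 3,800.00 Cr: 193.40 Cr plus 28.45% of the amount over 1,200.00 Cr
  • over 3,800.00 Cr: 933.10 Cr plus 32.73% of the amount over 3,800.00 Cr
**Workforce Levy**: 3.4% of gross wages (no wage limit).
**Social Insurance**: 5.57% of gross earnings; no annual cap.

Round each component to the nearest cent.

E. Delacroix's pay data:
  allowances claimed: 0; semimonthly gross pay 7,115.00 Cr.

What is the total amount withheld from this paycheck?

2,656.32 Cr

Income Tax: taxable = 7,115.00 Cr
  933.10 Cr + 32.73% × (7,115.00 Cr − 3,800.00 Cr) = 933.10 Cr + 32.73% × 3,315.00 Cr = 2,018.10 Cr
Workforce Levy: 3.4% × 7,115.00 Cr = 241.91 Cr
Social Insurance: 5.57% × 7,115.00 Cr = 396.31 Cr
Total: 2,018.10 Cr + 241.91 Cr + 396.31 Cr = 2,656.32 Cr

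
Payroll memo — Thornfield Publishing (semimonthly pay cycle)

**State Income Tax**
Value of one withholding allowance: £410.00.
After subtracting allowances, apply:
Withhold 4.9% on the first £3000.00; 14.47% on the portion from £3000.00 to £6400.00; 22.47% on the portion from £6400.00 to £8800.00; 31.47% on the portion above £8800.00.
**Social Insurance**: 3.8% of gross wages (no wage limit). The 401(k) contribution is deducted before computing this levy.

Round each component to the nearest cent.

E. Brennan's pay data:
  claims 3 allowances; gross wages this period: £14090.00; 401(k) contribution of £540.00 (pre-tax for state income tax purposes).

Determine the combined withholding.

State Income Tax: taxable = £14090.00 − £540.00 − 3×£410.00 = £12320.00
  £1178.26 + 31.47% × (£12320.00 − £8800.00) = £1178.26 + 31.47% × £3520.00 = £2286.00
Social Insurance: 3.8% × £13550.00 = £514.90
Total: £2286.00 + £514.90 = £2800.90

£2800.90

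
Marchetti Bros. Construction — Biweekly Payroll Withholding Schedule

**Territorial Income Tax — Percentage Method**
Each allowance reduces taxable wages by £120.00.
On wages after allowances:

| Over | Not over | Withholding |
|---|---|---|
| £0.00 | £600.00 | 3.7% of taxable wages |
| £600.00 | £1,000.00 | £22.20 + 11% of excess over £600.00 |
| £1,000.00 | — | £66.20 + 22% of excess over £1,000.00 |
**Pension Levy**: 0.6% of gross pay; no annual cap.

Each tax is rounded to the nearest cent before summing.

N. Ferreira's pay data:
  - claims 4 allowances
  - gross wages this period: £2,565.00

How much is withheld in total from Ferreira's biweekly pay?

Territorial Income Tax: taxable = £2,565.00 − 4×£120.00 = £2,085.00
  £66.20 + 22% × (£2,085.00 − £1,000.00) = £66.20 + 22% × £1,085.00 = £304.90
Pension Levy: 0.6% × £2,565.00 = £15.39
Total: £304.90 + £15.39 = £320.29

£320.29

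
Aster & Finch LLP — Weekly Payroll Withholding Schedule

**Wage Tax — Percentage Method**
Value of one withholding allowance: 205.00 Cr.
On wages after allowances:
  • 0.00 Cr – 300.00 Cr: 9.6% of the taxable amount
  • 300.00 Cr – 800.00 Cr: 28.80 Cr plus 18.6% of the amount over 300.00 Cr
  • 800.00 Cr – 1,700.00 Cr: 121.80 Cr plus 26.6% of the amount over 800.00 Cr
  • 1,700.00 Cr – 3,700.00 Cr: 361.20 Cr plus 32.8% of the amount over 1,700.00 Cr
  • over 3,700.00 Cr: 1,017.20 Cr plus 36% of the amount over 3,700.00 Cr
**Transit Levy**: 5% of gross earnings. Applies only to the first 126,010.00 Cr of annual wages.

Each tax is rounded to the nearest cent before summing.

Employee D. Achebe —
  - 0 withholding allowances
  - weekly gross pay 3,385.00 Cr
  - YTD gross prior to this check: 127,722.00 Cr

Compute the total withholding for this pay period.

913.88 Cr

Wage Tax: taxable = 3,385.00 Cr
  361.20 Cr + 32.8% × (3,385.00 Cr − 1,700.00 Cr) = 361.20 Cr + 32.8% × 1,685.00 Cr = 913.88 Cr
Transit Levy: YTD 127,722.00 Cr ≥ cap 126,010.00 Cr → 0.00 Cr
Total: 913.88 Cr + 0.00 Cr = 913.88 Cr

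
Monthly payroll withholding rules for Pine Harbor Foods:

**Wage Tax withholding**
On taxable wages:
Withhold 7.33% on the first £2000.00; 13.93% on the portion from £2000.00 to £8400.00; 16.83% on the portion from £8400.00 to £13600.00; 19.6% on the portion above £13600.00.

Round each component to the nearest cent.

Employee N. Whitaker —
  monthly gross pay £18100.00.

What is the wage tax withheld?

Wage Tax: taxable = £18100.00
  £1913.28 + 19.6% × (£18100.00 − £13600.00) = £1913.28 + 19.6% × £4500.00 = £2795.28

£2795.28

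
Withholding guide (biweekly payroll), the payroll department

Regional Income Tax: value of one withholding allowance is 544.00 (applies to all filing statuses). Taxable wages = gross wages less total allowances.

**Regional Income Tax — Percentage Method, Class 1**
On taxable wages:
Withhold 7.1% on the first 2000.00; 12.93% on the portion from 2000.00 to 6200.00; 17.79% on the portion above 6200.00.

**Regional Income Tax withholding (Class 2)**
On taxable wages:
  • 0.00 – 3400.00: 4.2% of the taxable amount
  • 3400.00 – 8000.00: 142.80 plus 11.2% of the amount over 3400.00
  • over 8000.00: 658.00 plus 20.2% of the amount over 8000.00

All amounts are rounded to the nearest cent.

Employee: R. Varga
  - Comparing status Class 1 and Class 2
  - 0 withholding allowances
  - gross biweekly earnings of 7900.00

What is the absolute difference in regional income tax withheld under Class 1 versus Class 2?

Regional Income Tax (Class 1): taxable = 7900.00
  685.06 + 17.79% × (7900.00 − 6200.00) = 685.06 + 17.79% × 1700.00 = 987.49
Regional Income Tax (Class 2): taxable = 7900.00
  142.80 + 11.2% × (7900.00 − 3400.00) = 142.80 + 11.2% × 4500.00 = 646.80
Difference: |987.49 − 646.80| = 340.69 (higher under Class 1)

340.69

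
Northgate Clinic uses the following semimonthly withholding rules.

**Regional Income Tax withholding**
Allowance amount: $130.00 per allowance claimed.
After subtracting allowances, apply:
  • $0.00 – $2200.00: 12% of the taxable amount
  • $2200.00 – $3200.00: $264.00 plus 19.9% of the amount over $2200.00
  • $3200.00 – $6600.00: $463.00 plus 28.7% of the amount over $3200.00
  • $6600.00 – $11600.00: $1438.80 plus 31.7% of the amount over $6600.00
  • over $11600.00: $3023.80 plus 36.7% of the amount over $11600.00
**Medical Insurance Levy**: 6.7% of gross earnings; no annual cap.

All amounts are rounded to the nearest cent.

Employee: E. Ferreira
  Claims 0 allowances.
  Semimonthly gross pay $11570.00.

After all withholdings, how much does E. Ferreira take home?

$7780.52

Regional Income Tax: taxable = $11570.00
  $1438.80 + 31.7% × ($11570.00 − $6600.00) = $1438.80 + 31.7% × $4970.00 = $3014.29
Medical Insurance Levy: 6.7% × $11570.00 = $775.19
Total withheld: $3014.29 + $775.19 = $3789.48
Net pay: $11570.00 − $3789.48 = $7780.52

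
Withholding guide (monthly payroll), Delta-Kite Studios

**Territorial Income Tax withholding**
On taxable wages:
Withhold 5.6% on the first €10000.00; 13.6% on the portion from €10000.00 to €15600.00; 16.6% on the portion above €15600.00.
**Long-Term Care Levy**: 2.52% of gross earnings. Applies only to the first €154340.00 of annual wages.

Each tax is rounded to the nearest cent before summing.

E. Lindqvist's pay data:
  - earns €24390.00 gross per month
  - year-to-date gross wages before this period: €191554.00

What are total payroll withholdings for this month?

Territorial Income Tax: taxable = €24390.00
  €1321.60 + 16.6% × (€24390.00 − €15600.00) = €1321.60 + 16.6% × €8790.00 = €2780.74
Long-Term Care Levy: YTD €191554.00 ≥ cap €154340.00 → €0.00
Total: €2780.74 + €0.00 = €2780.74

€2780.74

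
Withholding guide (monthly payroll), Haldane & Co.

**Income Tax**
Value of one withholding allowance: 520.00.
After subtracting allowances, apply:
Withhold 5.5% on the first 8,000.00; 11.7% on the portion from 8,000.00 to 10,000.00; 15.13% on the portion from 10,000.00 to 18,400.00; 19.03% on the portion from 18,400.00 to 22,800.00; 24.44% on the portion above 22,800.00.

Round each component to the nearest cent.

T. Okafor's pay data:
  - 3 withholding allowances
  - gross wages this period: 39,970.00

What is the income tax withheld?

6,597.32

Income Tax: taxable = 39,970.00 − 3×520.00 = 38,410.00
  2,782.24 + 24.44% × (38,410.00 − 22,800.00) = 2,782.24 + 24.44% × 15,610.00 = 6,597.32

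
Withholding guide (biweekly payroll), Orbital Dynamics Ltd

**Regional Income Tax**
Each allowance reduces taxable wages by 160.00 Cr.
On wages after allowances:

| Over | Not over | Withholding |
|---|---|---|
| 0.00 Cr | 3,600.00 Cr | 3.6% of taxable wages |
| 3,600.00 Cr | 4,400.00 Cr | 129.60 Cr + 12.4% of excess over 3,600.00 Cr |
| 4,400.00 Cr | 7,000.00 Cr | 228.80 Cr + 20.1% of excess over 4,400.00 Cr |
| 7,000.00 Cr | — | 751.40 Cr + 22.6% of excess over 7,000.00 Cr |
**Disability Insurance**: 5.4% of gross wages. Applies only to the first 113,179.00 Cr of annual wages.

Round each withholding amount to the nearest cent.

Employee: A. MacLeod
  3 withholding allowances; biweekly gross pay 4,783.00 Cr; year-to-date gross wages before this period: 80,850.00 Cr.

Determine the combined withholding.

Regional Income Tax: taxable = 4,783.00 Cr − 3×160.00 Cr = 4,303.00 Cr
  129.60 Cr + 12.4% × (4,303.00 Cr − 3,600.00 Cr) = 129.60 Cr + 12.4% × 703.00 Cr = 216.77 Cr
Disability Insurance: 5.4% × 4,783.00 Cr = 258.28 Cr
Total: 216.77 Cr + 258.28 Cr = 475.05 Cr

475.05 Cr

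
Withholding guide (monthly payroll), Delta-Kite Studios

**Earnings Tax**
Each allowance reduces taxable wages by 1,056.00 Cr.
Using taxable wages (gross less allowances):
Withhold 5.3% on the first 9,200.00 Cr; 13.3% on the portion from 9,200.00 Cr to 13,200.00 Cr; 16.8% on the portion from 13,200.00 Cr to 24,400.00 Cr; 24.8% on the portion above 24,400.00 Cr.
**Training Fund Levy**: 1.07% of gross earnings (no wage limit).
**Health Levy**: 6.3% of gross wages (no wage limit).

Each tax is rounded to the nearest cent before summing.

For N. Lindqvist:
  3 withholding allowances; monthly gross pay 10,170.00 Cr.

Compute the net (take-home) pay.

9,049.36 Cr

Earnings Tax: taxable = 10,170.00 Cr − 3×1,056.00 Cr = 7,002.00 Cr
  5.3% × 7,002.00 Cr = 371.11 Cr
Training Fund Levy: 1.07% × 10,170.00 Cr = 108.82 Cr
Health Levy: 6.3% × 10,170.00 Cr = 640.71 Cr
Total withheld: 371.11 Cr + 108.82 Cr + 640.71 Cr = 1,120.64 Cr
Net pay: 10,170.00 Cr − 1,120.64 Cr = 9,049.36 Cr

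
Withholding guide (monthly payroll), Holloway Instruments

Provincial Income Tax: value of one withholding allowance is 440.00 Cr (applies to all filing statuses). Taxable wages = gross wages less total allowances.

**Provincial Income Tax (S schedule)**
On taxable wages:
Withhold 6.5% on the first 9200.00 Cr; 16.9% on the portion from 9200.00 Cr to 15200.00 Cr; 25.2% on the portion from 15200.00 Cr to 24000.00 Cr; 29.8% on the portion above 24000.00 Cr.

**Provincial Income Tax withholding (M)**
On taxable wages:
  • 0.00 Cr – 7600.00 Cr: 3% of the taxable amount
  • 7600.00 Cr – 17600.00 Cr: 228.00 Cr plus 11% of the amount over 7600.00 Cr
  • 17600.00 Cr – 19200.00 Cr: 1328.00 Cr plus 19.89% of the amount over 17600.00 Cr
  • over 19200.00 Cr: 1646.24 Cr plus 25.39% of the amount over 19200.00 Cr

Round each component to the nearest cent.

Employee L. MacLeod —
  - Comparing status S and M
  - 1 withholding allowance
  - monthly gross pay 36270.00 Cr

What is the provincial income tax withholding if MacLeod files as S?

Provincial Income Tax (S): taxable = 36270.00 Cr − 1×440.00 Cr = 35830.00 Cr
  3829.60 Cr + 29.8% × (35830.00 Cr − 24000.00 Cr) = 3829.60 Cr + 29.8% × 11830.00 Cr = 7354.94 Cr

7354.94 Cr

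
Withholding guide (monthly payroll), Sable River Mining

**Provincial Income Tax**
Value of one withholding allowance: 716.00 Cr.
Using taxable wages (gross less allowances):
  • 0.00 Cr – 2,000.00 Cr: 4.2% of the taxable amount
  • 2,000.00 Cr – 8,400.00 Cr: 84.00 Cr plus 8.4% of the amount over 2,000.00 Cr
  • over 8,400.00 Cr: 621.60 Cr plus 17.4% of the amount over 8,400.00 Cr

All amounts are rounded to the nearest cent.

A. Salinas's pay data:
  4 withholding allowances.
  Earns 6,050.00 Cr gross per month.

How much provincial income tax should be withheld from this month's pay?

183.62 Cr

Provincial Income Tax: taxable = 6,050.00 Cr − 4×716.00 Cr = 3,186.00 Cr
  84.00 Cr + 8.4% × (3,186.00 Cr − 2,000.00 Cr) = 84.00 Cr + 8.4% × 1,186.00 Cr = 183.62 Cr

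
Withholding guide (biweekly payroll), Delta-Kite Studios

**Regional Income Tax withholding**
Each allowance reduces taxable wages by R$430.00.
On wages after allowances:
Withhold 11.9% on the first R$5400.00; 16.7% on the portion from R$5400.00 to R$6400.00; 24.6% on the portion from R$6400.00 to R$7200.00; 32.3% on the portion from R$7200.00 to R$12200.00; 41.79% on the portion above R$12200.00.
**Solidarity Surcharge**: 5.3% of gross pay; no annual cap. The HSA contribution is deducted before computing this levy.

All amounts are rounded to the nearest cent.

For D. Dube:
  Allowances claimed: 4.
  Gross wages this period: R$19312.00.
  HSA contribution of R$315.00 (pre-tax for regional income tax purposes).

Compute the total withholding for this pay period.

R$5749.92

Regional Income Tax: taxable = R$19312.00 − R$315.00 − 4×R$430.00 = R$17277.00
  R$2621.40 + 41.79% × (R$17277.00 − R$12200.00) = R$2621.40 + 41.79% × R$5077.00 = R$4743.08
Solidarity Surcharge: 5.3% × R$18997.00 = R$1006.84
Total: R$4743.08 + R$1006.84 = R$5749.92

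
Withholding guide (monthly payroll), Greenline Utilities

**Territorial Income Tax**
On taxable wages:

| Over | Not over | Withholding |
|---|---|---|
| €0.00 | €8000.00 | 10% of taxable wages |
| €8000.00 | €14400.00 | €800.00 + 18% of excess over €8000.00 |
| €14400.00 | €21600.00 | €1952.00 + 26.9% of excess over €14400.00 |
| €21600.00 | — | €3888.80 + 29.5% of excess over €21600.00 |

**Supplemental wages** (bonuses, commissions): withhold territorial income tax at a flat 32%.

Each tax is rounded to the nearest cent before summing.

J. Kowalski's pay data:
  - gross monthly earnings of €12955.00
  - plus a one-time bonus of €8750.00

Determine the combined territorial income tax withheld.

€4491.90

Territorial Income Tax: taxable = €12955.00
  €800.00 + 18% × (€12955.00 − €8000.00) = €800.00 + 18% × €4955.00 = €1691.90
Supplemental (32% flat on bonus): 32% × €8750.00 = €2800.00
Total territorial income tax: €1691.90 + €2800.00 = €4491.90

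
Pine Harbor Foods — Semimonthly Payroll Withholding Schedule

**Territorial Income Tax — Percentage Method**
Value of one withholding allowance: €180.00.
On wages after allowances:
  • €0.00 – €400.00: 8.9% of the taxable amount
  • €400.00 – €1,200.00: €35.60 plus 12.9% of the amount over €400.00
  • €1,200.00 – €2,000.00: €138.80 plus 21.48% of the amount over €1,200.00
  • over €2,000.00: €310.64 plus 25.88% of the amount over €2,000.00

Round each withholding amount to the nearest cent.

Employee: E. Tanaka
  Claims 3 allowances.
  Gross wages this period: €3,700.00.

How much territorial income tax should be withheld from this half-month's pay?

Territorial Income Tax: taxable = €3,700.00 − 3×€180.00 = €3,160.00
  €310.64 + 25.88% × (€3,160.00 − €2,000.00) = €310.64 + 25.88% × €1,160.00 = €610.85

€610.85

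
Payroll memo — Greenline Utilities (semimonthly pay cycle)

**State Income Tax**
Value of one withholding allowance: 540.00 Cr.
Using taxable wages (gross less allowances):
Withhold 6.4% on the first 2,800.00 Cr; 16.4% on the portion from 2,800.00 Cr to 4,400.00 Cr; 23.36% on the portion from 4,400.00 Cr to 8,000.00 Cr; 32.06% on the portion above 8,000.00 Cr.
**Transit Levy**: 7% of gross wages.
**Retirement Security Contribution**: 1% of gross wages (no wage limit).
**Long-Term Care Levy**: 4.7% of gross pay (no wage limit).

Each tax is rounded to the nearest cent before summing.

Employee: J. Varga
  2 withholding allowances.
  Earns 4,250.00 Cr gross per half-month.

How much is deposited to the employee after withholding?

3,470.37 Cr

State Income Tax: taxable = 4,250.00 Cr − 2×540.00 Cr = 3,170.00 Cr
  179.20 Cr + 16.4% × (3,170.00 Cr − 2,800.00 Cr) = 179.20 Cr + 16.4% × 370.00 Cr = 239.88 Cr
Transit Levy: 7% × 4,250.00 Cr = 297.50 Cr
Retirement Security Contribution: 1% × 4,250.00 Cr = 42.50 Cr
Long-Term Care Levy: 4.7% × 4,250.00 Cr = 199.75 Cr
Total withheld: 239.88 Cr + 297.50 Cr + 42.50 Cr + 199.75 Cr = 779.63 Cr
Net pay: 4,250.00 Cr − 779.63 Cr = 3,470.37 Cr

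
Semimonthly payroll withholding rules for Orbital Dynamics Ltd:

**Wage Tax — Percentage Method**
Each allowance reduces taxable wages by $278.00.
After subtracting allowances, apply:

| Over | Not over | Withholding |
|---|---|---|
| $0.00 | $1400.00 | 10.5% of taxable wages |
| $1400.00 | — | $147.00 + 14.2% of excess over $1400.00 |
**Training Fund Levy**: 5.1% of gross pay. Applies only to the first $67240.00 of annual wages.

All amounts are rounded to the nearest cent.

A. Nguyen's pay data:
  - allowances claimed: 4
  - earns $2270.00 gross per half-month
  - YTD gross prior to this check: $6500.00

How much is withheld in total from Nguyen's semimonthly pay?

Wage Tax: taxable = $2270.00 − 4×$278.00 = $1158.00
  10.5% × $1158.00 = $121.59
Training Fund Levy: 5.1% × $2270.00 = $115.77
Total: $121.59 + $115.77 = $237.36

$237.36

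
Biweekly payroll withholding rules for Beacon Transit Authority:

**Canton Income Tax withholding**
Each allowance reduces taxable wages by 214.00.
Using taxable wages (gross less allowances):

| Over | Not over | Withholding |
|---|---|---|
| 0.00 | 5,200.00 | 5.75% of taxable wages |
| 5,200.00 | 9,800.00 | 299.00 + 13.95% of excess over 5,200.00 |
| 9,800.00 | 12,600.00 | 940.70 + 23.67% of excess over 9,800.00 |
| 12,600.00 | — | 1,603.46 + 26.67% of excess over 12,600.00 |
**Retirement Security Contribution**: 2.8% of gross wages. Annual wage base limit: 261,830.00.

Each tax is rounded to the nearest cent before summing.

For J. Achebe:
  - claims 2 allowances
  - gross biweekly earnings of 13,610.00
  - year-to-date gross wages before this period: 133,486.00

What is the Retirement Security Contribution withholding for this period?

381.08

Retirement Security Contribution: 2.8% × 13,610.00 = 381.08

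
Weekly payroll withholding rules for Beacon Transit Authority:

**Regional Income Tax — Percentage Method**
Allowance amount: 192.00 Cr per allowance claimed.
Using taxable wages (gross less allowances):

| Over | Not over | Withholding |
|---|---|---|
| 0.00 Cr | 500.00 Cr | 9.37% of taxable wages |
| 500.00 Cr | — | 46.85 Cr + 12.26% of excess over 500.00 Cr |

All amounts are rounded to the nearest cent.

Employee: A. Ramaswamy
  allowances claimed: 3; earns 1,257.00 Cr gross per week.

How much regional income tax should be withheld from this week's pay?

Regional Income Tax: taxable = 1,257.00 Cr − 3×192.00 Cr = 681.00 Cr
  46.85 Cr + 12.26% × (681.00 Cr − 500.00 Cr) = 46.85 Cr + 12.26% × 181.00 Cr = 69.04 Cr

69.04 Cr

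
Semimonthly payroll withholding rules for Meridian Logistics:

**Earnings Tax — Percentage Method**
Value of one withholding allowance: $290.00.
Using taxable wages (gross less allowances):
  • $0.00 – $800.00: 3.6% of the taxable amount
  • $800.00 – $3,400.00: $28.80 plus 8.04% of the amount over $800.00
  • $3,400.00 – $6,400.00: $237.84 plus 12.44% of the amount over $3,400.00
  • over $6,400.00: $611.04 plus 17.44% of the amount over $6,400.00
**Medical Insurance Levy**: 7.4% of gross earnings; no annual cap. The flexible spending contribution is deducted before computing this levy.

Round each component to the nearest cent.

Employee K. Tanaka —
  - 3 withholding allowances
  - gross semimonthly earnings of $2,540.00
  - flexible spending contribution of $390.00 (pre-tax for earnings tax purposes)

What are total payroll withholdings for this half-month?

$226.49

Earnings Tax: taxable = $2,540.00 − $390.00 − 3×$290.00 = $1,280.00
  $28.80 + 8.04% × ($1,280.00 − $800.00) = $28.80 + 8.04% × $480.00 = $67.39
Medical Insurance Levy: 7.4% × $2,150.00 = $159.10
Total: $67.39 + $159.10 = $226.49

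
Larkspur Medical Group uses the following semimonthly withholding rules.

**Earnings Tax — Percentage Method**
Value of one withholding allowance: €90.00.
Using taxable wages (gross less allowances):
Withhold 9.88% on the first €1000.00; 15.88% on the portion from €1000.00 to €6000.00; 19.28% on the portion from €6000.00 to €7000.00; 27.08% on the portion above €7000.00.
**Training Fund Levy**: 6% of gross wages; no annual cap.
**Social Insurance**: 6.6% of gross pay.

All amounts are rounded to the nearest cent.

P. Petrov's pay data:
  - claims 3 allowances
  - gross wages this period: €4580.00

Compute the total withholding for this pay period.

Earnings Tax: taxable = €4580.00 − 3×€90.00 = €4310.00
  €98.80 + 15.88% × (€4310.00 − €1000.00) = €98.80 + 15.88% × €3310.00 = €624.43
Training Fund Levy: 6% × €4580.00 = €274.80
Social Insurance: 6.6% × €4580.00 = €302.28
Total: €624.43 + €274.80 + €302.28 = €1201.51

€1201.51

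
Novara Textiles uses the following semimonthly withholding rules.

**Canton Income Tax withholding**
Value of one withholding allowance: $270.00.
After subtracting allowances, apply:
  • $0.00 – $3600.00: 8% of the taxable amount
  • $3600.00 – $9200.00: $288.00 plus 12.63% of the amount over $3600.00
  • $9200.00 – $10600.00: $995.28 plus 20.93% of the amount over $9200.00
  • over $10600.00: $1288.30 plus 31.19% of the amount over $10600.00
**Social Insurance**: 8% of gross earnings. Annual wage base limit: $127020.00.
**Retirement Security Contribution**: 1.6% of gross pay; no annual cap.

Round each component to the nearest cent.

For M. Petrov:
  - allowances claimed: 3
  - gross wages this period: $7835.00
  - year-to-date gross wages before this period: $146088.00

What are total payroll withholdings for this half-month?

Canton Income Tax: taxable = $7835.00 − 3×$270.00 = $7025.00
  $288.00 + 12.63% × ($7025.00 − $3600.00) = $288.00 + 12.63% × $3425.00 = $720.58
Social Insurance: YTD $146088.00 ≥ cap $127020.00 → $0.00
Retirement Security Contribution: 1.6% × $7835.00 = $125.36
Total: $720.58 + $0.00 + $125.36 = $845.94

$845.94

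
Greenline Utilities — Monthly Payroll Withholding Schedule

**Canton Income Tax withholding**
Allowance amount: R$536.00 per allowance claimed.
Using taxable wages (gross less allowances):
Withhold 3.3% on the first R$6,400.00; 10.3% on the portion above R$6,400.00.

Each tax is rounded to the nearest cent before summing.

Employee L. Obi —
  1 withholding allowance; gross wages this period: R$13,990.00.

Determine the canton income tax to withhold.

R$937.76

Canton Income Tax: taxable = R$13,990.00 − 1×R$536.00 = R$13,454.00
  R$211.20 + 10.3% × (R$13,454.00 − R$6,400.00) = R$211.20 + 10.3% × R$7,054.00 = R$937.76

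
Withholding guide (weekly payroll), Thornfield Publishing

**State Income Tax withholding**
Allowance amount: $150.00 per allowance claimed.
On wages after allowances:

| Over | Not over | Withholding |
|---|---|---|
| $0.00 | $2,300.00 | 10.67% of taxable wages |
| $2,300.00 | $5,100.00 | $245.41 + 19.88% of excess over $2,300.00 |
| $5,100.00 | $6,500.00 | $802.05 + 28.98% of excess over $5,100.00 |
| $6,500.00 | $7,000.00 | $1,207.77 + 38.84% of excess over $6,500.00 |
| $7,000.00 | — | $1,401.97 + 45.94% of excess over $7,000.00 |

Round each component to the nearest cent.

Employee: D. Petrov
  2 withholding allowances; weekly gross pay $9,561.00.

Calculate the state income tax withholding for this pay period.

State Income Tax: taxable = $9,561.00 − 2×$150.00 = $9,261.00
  $1,401.97 + 45.94% × ($9,261.00 − $7,000.00) = $1,401.97 + 45.94% × $2,261.00 = $2,440.67

$2,440.67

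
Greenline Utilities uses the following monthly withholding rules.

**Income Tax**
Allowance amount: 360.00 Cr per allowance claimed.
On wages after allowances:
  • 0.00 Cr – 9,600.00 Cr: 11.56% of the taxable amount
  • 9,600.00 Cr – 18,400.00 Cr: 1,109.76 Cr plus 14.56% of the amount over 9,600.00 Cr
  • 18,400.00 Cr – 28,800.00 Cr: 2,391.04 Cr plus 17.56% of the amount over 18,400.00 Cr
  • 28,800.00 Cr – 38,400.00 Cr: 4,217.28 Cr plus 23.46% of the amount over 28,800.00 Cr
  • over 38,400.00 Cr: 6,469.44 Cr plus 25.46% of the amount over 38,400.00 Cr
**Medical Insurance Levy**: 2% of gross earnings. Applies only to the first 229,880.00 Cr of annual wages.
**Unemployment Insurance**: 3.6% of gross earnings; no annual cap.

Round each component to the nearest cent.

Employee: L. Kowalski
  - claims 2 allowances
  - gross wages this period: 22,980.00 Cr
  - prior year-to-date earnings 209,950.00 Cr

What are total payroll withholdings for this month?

Income Tax: taxable = 22,980.00 Cr − 2×360.00 Cr = 22,260.00 Cr
  2,391.04 Cr + 17.56% × (22,260.00 Cr − 18,400.00 Cr) = 2,391.04 Cr + 17.56% × 3,860.00 Cr = 3,068.86 Cr
Medical Insurance Levy: cap 229,880.00 Cr − YTD 209,950.00 Cr = 19,930.00 Cr subject; 2% × 19,930.00 Cr = 398.60 Cr
Unemployment Insurance: 3.6% × 22,980.00 Cr = 827.28 Cr
Total: 3,068.86 Cr + 398.60 Cr + 827.28 Cr = 4,294.74 Cr

4,294.74 Cr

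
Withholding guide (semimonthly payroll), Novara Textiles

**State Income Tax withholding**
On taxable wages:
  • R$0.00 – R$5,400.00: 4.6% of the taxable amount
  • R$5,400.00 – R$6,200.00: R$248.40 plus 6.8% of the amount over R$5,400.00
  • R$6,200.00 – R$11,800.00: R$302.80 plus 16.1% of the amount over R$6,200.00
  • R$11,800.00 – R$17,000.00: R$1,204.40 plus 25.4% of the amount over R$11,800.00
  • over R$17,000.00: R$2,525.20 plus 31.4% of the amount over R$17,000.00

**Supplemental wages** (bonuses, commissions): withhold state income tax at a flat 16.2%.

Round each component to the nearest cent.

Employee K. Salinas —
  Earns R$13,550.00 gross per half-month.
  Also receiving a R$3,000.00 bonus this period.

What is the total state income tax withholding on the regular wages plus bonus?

State Income Tax: taxable = R$13,550.00
  R$1,204.40 + 25.4% × (R$13,550.00 − R$11,800.00) = R$1,204.40 + 25.4% × R$1,750.00 = R$1,648.90
Supplemental (16.2% flat on bonus): 16.2% × R$3,000.00 = R$486.00
Total state income tax: R$1,648.90 + R$486.00 = R$2,134.90

R$2,134.90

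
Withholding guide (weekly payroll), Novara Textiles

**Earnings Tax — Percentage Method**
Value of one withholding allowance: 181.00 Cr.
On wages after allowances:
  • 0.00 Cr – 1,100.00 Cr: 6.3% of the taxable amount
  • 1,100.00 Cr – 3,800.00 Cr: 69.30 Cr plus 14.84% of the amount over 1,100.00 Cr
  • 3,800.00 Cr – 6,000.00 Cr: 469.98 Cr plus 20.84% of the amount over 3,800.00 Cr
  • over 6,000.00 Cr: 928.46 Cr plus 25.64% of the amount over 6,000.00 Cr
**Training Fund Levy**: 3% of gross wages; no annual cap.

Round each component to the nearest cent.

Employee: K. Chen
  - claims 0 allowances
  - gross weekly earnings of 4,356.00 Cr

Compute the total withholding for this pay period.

Earnings Tax: taxable = 4,356.00 Cr
  469.98 Cr + 20.84% × (4,356.00 Cr − 3,800.00 Cr) = 469.98 Cr + 20.84% × 556.00 Cr = 585.85 Cr
Training Fund Levy: 3% × 4,356.00 Cr = 130.68 Cr
Total: 585.85 Cr + 130.68 Cr = 716.53 Cr

716.53 Cr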